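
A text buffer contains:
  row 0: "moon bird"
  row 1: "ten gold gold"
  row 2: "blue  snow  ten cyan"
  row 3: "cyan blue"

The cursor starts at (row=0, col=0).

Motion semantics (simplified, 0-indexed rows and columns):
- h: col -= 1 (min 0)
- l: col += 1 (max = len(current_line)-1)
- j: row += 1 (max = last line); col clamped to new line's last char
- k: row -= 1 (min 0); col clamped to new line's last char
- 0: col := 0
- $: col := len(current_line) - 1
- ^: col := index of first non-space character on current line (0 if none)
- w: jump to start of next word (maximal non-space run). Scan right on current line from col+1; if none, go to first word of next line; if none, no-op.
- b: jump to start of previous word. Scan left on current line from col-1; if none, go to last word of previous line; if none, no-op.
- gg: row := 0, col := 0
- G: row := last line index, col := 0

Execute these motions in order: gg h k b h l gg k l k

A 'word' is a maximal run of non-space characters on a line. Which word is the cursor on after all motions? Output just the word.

After 1 (gg): row=0 col=0 char='m'
After 2 (h): row=0 col=0 char='m'
After 3 (k): row=0 col=0 char='m'
After 4 (b): row=0 col=0 char='m'
After 5 (h): row=0 col=0 char='m'
After 6 (l): row=0 col=1 char='o'
After 7 (gg): row=0 col=0 char='m'
After 8 (k): row=0 col=0 char='m'
After 9 (l): row=0 col=1 char='o'
After 10 (k): row=0 col=1 char='o'

Answer: moon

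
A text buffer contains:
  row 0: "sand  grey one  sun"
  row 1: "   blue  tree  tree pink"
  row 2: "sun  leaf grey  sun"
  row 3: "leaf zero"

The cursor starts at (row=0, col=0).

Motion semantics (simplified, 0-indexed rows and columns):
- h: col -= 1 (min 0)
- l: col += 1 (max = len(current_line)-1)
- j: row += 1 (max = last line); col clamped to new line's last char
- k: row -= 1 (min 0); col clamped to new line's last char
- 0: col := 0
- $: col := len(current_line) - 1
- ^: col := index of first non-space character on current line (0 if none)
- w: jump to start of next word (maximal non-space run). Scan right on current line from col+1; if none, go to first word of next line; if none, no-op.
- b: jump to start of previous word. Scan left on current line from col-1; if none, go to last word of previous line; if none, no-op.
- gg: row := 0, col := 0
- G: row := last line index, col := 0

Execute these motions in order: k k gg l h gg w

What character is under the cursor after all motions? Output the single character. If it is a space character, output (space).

After 1 (k): row=0 col=0 char='s'
After 2 (k): row=0 col=0 char='s'
After 3 (gg): row=0 col=0 char='s'
After 4 (l): row=0 col=1 char='a'
After 5 (h): row=0 col=0 char='s'
After 6 (gg): row=0 col=0 char='s'
After 7 (w): row=0 col=6 char='g'

Answer: g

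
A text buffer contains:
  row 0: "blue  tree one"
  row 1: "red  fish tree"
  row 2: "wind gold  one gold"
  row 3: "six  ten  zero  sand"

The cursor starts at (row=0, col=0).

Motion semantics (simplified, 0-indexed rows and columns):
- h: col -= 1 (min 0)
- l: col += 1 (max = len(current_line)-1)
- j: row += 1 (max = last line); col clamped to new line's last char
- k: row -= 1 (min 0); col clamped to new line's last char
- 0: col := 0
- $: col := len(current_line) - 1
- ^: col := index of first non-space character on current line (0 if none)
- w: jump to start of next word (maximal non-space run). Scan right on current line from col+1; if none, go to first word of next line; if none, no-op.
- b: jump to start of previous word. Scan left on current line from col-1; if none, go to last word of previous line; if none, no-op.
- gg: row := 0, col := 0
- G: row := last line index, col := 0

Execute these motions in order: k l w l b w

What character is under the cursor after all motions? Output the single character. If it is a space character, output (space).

After 1 (k): row=0 col=0 char='b'
After 2 (l): row=0 col=1 char='l'
After 3 (w): row=0 col=6 char='t'
After 4 (l): row=0 col=7 char='r'
After 5 (b): row=0 col=6 char='t'
After 6 (w): row=0 col=11 char='o'

Answer: o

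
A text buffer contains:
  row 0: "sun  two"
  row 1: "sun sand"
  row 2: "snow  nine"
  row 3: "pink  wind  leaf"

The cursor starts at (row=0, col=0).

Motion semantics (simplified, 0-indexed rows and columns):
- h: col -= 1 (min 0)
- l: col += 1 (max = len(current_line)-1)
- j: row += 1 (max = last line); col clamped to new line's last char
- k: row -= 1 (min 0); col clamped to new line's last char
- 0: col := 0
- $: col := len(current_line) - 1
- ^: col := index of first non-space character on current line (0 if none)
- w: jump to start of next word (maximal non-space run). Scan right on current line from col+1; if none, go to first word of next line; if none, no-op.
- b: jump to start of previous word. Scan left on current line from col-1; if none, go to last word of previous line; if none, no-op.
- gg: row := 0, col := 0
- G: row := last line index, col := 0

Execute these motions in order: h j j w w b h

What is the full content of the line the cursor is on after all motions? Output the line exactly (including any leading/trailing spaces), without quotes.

Answer: snow  nine

Derivation:
After 1 (h): row=0 col=0 char='s'
After 2 (j): row=1 col=0 char='s'
After 3 (j): row=2 col=0 char='s'
After 4 (w): row=2 col=6 char='n'
After 5 (w): row=3 col=0 char='p'
After 6 (b): row=2 col=6 char='n'
After 7 (h): row=2 col=5 char='_'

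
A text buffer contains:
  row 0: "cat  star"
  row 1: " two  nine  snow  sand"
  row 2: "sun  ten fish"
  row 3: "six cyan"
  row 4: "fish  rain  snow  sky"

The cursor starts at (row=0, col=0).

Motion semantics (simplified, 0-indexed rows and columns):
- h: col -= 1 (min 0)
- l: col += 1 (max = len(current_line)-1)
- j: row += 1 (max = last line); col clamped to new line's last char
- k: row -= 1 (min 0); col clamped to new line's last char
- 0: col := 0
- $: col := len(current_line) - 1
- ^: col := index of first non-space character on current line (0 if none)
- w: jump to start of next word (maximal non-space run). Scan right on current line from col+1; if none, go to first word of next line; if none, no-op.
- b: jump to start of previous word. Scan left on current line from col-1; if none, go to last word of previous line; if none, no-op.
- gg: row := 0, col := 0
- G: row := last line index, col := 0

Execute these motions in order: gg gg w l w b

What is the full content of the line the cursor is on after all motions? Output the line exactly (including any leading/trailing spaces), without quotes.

Answer: cat  star

Derivation:
After 1 (gg): row=0 col=0 char='c'
After 2 (gg): row=0 col=0 char='c'
After 3 (w): row=0 col=5 char='s'
After 4 (l): row=0 col=6 char='t'
After 5 (w): row=1 col=1 char='t'
After 6 (b): row=0 col=5 char='s'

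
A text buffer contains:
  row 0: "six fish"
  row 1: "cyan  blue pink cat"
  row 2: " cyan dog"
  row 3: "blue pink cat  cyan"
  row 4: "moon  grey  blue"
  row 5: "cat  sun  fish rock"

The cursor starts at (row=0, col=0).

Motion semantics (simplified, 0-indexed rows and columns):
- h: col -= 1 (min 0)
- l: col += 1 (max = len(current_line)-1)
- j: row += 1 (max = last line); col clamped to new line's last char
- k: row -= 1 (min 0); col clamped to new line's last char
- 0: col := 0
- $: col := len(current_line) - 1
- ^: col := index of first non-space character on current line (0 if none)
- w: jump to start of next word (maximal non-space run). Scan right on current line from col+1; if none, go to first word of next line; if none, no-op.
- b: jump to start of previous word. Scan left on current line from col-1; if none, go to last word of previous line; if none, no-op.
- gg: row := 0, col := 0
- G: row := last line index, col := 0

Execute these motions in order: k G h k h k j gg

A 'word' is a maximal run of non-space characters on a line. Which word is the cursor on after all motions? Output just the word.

After 1 (k): row=0 col=0 char='s'
After 2 (G): row=5 col=0 char='c'
After 3 (h): row=5 col=0 char='c'
After 4 (k): row=4 col=0 char='m'
After 5 (h): row=4 col=0 char='m'
After 6 (k): row=3 col=0 char='b'
After 7 (j): row=4 col=0 char='m'
After 8 (gg): row=0 col=0 char='s'

Answer: six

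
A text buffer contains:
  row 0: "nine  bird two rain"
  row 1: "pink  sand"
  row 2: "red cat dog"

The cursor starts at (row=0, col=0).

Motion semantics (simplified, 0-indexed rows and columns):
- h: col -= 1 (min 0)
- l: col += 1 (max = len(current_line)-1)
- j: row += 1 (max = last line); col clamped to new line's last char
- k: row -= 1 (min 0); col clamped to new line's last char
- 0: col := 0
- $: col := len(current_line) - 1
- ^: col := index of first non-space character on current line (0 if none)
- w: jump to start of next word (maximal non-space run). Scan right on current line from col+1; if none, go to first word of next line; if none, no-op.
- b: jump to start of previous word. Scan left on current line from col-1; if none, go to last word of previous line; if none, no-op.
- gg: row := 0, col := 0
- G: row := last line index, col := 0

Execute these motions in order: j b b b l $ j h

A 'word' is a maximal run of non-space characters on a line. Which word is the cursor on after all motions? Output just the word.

After 1 (j): row=1 col=0 char='p'
After 2 (b): row=0 col=15 char='r'
After 3 (b): row=0 col=11 char='t'
After 4 (b): row=0 col=6 char='b'
After 5 (l): row=0 col=7 char='i'
After 6 ($): row=0 col=18 char='n'
After 7 (j): row=1 col=9 char='d'
After 8 (h): row=1 col=8 char='n'

Answer: sand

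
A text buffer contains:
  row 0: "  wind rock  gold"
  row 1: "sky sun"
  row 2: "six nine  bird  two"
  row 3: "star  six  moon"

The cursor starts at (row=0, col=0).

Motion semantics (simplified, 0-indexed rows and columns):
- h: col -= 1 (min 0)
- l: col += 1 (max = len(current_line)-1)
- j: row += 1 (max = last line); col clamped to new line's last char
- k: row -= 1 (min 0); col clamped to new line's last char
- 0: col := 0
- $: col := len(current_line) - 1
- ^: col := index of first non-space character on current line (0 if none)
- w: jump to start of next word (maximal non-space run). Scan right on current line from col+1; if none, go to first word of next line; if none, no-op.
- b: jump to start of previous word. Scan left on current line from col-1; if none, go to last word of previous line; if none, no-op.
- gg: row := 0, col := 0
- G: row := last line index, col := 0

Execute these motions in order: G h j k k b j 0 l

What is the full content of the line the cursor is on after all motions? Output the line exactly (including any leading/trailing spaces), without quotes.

Answer: sky sun

Derivation:
After 1 (G): row=3 col=0 char='s'
After 2 (h): row=3 col=0 char='s'
After 3 (j): row=3 col=0 char='s'
After 4 (k): row=2 col=0 char='s'
After 5 (k): row=1 col=0 char='s'
After 6 (b): row=0 col=13 char='g'
After 7 (j): row=1 col=6 char='n'
After 8 (0): row=1 col=0 char='s'
After 9 (l): row=1 col=1 char='k'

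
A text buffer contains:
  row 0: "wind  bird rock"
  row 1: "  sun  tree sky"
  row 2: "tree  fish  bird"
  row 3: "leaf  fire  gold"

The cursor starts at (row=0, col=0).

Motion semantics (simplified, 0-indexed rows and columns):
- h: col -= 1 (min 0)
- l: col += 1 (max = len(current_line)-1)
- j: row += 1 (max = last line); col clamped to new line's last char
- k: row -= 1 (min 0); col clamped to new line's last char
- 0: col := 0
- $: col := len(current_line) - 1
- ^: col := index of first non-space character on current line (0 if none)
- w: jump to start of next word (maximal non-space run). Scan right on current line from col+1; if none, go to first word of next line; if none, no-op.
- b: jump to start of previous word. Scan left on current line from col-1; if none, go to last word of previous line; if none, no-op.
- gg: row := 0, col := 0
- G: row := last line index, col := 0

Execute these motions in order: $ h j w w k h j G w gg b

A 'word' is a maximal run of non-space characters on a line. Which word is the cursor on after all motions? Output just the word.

Answer: wind

Derivation:
After 1 ($): row=0 col=14 char='k'
After 2 (h): row=0 col=13 char='c'
After 3 (j): row=1 col=13 char='k'
After 4 (w): row=2 col=0 char='t'
After 5 (w): row=2 col=6 char='f'
After 6 (k): row=1 col=6 char='_'
After 7 (h): row=1 col=5 char='_'
After 8 (j): row=2 col=5 char='_'
After 9 (G): row=3 col=0 char='l'
After 10 (w): row=3 col=6 char='f'
After 11 (gg): row=0 col=0 char='w'
After 12 (b): row=0 col=0 char='w'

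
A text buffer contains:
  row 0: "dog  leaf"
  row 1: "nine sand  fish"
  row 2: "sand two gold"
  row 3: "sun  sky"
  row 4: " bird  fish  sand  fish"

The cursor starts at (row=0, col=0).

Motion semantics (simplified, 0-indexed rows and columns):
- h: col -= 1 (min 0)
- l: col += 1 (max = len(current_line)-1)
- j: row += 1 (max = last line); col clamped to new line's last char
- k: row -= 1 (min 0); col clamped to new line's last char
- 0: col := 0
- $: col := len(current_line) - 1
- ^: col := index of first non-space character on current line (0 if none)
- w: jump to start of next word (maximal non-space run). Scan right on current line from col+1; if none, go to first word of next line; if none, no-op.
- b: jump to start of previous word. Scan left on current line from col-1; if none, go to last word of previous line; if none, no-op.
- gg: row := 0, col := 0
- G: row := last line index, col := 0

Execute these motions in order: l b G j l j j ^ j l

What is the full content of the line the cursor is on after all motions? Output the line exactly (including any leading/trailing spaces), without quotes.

After 1 (l): row=0 col=1 char='o'
After 2 (b): row=0 col=0 char='d'
After 3 (G): row=4 col=0 char='_'
After 4 (j): row=4 col=0 char='_'
After 5 (l): row=4 col=1 char='b'
After 6 (j): row=4 col=1 char='b'
After 7 (j): row=4 col=1 char='b'
After 8 (^): row=4 col=1 char='b'
After 9 (j): row=4 col=1 char='b'
After 10 (l): row=4 col=2 char='i'

Answer:  bird  fish  sand  fish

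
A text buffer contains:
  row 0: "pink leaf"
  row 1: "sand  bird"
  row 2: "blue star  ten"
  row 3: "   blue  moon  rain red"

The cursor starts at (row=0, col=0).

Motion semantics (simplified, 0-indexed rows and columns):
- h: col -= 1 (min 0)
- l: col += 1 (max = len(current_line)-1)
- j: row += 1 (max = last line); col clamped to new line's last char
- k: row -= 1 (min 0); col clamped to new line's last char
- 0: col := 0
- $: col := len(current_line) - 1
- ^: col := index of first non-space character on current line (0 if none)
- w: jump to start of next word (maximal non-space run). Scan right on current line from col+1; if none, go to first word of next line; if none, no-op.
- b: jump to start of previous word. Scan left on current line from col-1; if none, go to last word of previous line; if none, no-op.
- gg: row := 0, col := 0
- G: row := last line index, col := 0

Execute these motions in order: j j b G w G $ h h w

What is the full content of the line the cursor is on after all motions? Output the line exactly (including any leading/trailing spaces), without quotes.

After 1 (j): row=1 col=0 char='s'
After 2 (j): row=2 col=0 char='b'
After 3 (b): row=1 col=6 char='b'
After 4 (G): row=3 col=0 char='_'
After 5 (w): row=3 col=3 char='b'
After 6 (G): row=3 col=0 char='_'
After 7 ($): row=3 col=22 char='d'
After 8 (h): row=3 col=21 char='e'
After 9 (h): row=3 col=20 char='r'
After 10 (w): row=3 col=20 char='r'

Answer:    blue  moon  rain red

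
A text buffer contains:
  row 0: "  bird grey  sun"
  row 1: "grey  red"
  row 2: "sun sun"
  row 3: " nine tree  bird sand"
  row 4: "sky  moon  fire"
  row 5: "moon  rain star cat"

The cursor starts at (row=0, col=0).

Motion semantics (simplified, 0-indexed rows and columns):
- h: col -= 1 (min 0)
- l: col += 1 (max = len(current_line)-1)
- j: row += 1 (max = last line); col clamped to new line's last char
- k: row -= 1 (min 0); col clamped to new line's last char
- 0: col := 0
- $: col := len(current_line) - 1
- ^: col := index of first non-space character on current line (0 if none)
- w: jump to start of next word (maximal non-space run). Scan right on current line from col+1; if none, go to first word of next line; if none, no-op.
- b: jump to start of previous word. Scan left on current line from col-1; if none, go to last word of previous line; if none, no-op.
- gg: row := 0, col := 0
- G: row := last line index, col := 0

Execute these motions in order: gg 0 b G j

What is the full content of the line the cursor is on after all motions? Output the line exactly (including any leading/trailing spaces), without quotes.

Answer: moon  rain star cat

Derivation:
After 1 (gg): row=0 col=0 char='_'
After 2 (0): row=0 col=0 char='_'
After 3 (b): row=0 col=0 char='_'
After 4 (G): row=5 col=0 char='m'
After 5 (j): row=5 col=0 char='m'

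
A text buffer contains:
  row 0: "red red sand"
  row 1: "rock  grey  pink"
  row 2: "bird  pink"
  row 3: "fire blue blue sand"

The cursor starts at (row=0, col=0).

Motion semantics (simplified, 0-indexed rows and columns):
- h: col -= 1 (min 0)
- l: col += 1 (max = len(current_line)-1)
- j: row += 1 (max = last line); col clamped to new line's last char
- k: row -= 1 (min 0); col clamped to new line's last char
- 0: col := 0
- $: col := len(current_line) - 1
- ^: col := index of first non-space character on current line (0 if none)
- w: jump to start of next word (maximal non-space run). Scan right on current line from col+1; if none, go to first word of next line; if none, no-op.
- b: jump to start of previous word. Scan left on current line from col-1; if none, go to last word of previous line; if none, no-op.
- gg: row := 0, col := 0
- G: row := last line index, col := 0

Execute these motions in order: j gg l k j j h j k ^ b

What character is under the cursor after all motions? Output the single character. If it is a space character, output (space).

Answer: p

Derivation:
After 1 (j): row=1 col=0 char='r'
After 2 (gg): row=0 col=0 char='r'
After 3 (l): row=0 col=1 char='e'
After 4 (k): row=0 col=1 char='e'
After 5 (j): row=1 col=1 char='o'
After 6 (j): row=2 col=1 char='i'
After 7 (h): row=2 col=0 char='b'
After 8 (j): row=3 col=0 char='f'
After 9 (k): row=2 col=0 char='b'
After 10 (^): row=2 col=0 char='b'
After 11 (b): row=1 col=12 char='p'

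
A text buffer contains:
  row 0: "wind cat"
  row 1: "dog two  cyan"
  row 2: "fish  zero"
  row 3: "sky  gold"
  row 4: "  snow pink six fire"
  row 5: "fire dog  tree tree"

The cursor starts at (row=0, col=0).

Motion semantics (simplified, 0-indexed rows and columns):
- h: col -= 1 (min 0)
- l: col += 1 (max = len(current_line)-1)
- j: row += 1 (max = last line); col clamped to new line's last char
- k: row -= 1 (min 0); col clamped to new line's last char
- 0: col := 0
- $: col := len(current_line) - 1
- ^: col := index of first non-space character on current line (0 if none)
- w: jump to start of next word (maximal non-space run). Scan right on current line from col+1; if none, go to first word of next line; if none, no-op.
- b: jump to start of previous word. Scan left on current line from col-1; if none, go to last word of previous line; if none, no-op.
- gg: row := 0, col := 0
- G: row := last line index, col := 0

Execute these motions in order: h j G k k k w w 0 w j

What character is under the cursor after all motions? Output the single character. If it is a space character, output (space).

Answer: w

Derivation:
After 1 (h): row=0 col=0 char='w'
After 2 (j): row=1 col=0 char='d'
After 3 (G): row=5 col=0 char='f'
After 4 (k): row=4 col=0 char='_'
After 5 (k): row=3 col=0 char='s'
After 6 (k): row=2 col=0 char='f'
After 7 (w): row=2 col=6 char='z'
After 8 (w): row=3 col=0 char='s'
After 9 (0): row=3 col=0 char='s'
After 10 (w): row=3 col=5 char='g'
After 11 (j): row=4 col=5 char='w'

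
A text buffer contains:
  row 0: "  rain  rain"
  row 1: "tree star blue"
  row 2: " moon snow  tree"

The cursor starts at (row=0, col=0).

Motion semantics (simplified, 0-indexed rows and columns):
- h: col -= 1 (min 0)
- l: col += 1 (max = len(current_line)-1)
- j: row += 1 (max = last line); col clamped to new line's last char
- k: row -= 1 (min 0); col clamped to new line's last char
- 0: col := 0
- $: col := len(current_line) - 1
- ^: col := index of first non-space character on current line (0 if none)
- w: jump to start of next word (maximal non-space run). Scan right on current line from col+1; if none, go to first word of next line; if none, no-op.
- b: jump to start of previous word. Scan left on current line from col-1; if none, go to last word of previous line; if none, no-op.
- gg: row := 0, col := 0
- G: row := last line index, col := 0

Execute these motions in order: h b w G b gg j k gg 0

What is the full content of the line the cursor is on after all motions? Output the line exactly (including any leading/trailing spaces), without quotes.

After 1 (h): row=0 col=0 char='_'
After 2 (b): row=0 col=0 char='_'
After 3 (w): row=0 col=2 char='r'
After 4 (G): row=2 col=0 char='_'
After 5 (b): row=1 col=10 char='b'
After 6 (gg): row=0 col=0 char='_'
After 7 (j): row=1 col=0 char='t'
After 8 (k): row=0 col=0 char='_'
After 9 (gg): row=0 col=0 char='_'
After 10 (0): row=0 col=0 char='_'

Answer:   rain  rain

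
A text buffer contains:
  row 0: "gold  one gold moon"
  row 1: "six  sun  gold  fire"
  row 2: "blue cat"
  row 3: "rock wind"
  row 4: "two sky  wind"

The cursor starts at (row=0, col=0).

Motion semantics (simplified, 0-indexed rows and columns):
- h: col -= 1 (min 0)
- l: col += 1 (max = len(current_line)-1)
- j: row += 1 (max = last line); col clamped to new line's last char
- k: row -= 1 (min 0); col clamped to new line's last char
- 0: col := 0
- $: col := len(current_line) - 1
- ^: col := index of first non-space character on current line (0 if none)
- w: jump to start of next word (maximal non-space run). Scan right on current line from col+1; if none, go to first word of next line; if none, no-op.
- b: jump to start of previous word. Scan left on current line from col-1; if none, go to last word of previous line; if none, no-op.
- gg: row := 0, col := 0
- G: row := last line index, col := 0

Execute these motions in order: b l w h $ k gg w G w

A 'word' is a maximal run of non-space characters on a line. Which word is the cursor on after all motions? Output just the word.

Answer: sky

Derivation:
After 1 (b): row=0 col=0 char='g'
After 2 (l): row=0 col=1 char='o'
After 3 (w): row=0 col=6 char='o'
After 4 (h): row=0 col=5 char='_'
After 5 ($): row=0 col=18 char='n'
After 6 (k): row=0 col=18 char='n'
After 7 (gg): row=0 col=0 char='g'
After 8 (w): row=0 col=6 char='o'
After 9 (G): row=4 col=0 char='t'
After 10 (w): row=4 col=4 char='s'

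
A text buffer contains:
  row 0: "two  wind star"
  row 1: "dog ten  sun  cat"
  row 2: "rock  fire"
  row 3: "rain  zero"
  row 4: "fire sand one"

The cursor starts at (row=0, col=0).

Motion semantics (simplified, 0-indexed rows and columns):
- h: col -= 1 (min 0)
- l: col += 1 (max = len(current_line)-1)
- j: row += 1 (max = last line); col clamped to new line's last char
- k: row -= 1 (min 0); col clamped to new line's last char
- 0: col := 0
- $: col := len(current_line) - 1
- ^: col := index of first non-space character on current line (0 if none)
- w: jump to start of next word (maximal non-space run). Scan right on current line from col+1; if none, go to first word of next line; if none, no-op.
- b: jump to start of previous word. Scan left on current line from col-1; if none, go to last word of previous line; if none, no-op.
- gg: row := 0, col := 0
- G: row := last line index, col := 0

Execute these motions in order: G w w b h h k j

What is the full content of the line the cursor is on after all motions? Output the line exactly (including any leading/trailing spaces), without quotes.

Answer: fire sand one

Derivation:
After 1 (G): row=4 col=0 char='f'
After 2 (w): row=4 col=5 char='s'
After 3 (w): row=4 col=10 char='o'
After 4 (b): row=4 col=5 char='s'
After 5 (h): row=4 col=4 char='_'
After 6 (h): row=4 col=3 char='e'
After 7 (k): row=3 col=3 char='n'
After 8 (j): row=4 col=3 char='e'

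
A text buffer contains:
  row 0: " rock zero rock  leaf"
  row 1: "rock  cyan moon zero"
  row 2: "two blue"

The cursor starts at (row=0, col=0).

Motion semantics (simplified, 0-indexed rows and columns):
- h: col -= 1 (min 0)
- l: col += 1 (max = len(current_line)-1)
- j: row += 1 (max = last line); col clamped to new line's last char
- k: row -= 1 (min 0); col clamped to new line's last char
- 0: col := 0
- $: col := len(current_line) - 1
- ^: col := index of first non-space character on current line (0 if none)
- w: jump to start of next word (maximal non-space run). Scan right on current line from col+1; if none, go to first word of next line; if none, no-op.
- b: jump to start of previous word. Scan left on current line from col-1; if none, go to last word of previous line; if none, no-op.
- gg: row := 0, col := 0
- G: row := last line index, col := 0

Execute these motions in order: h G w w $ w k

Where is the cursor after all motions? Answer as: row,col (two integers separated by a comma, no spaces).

Answer: 1,7

Derivation:
After 1 (h): row=0 col=0 char='_'
After 2 (G): row=2 col=0 char='t'
After 3 (w): row=2 col=4 char='b'
After 4 (w): row=2 col=4 char='b'
After 5 ($): row=2 col=7 char='e'
After 6 (w): row=2 col=7 char='e'
After 7 (k): row=1 col=7 char='y'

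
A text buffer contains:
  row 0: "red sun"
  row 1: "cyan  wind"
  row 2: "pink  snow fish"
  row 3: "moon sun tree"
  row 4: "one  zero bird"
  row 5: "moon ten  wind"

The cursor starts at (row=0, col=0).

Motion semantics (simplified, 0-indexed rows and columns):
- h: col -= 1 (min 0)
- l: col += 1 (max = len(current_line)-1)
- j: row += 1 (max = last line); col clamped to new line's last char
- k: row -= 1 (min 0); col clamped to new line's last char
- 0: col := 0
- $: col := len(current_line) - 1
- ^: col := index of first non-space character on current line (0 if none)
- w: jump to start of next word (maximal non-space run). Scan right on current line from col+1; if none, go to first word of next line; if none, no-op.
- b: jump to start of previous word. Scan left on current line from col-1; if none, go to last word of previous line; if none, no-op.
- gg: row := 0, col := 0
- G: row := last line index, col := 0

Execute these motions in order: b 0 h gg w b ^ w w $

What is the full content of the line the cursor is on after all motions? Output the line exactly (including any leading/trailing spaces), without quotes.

Answer: cyan  wind

Derivation:
After 1 (b): row=0 col=0 char='r'
After 2 (0): row=0 col=0 char='r'
After 3 (h): row=0 col=0 char='r'
After 4 (gg): row=0 col=0 char='r'
After 5 (w): row=0 col=4 char='s'
After 6 (b): row=0 col=0 char='r'
After 7 (^): row=0 col=0 char='r'
After 8 (w): row=0 col=4 char='s'
After 9 (w): row=1 col=0 char='c'
After 10 ($): row=1 col=9 char='d'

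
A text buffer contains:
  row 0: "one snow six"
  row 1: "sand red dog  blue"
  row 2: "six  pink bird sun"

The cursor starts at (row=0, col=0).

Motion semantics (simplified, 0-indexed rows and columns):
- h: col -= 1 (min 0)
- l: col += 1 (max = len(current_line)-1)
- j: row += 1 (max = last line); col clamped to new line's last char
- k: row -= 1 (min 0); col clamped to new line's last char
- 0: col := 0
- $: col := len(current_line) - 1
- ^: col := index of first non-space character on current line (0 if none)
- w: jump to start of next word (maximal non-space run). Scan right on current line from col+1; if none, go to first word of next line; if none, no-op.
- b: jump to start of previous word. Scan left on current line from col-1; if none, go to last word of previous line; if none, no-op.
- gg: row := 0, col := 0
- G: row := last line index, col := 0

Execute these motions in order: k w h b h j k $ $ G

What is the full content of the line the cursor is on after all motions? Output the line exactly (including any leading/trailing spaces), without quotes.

Answer: six  pink bird sun

Derivation:
After 1 (k): row=0 col=0 char='o'
After 2 (w): row=0 col=4 char='s'
After 3 (h): row=0 col=3 char='_'
After 4 (b): row=0 col=0 char='o'
After 5 (h): row=0 col=0 char='o'
After 6 (j): row=1 col=0 char='s'
After 7 (k): row=0 col=0 char='o'
After 8 ($): row=0 col=11 char='x'
After 9 ($): row=0 col=11 char='x'
After 10 (G): row=2 col=0 char='s'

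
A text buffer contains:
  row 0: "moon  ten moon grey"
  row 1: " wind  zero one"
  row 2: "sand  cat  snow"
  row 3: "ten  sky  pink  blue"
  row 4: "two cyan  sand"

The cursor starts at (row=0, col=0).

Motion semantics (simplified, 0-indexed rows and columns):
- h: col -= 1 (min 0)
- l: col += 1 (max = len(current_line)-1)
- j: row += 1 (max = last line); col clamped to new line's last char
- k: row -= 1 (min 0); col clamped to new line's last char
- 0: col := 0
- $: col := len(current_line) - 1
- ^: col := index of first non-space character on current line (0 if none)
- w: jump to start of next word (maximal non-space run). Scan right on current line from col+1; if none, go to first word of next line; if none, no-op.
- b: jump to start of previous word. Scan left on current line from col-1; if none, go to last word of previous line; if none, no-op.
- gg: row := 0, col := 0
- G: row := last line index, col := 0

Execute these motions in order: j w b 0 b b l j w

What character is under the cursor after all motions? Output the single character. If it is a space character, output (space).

After 1 (j): row=1 col=0 char='_'
After 2 (w): row=1 col=1 char='w'
After 3 (b): row=0 col=15 char='g'
After 4 (0): row=0 col=0 char='m'
After 5 (b): row=0 col=0 char='m'
After 6 (b): row=0 col=0 char='m'
After 7 (l): row=0 col=1 char='o'
After 8 (j): row=1 col=1 char='w'
After 9 (w): row=1 col=7 char='z'

Answer: z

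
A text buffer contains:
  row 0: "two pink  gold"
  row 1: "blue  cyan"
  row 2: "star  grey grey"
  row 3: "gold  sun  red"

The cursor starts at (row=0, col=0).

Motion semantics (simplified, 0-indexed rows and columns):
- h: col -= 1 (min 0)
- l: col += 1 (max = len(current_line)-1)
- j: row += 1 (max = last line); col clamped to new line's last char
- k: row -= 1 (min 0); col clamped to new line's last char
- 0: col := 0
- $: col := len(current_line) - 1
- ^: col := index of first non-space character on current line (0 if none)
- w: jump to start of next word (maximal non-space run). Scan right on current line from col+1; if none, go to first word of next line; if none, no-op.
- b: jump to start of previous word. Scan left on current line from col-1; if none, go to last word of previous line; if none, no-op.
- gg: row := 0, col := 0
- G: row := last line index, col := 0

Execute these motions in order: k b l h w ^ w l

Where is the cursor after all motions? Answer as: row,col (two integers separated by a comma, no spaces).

After 1 (k): row=0 col=0 char='t'
After 2 (b): row=0 col=0 char='t'
After 3 (l): row=0 col=1 char='w'
After 4 (h): row=0 col=0 char='t'
After 5 (w): row=0 col=4 char='p'
After 6 (^): row=0 col=0 char='t'
After 7 (w): row=0 col=4 char='p'
After 8 (l): row=0 col=5 char='i'

Answer: 0,5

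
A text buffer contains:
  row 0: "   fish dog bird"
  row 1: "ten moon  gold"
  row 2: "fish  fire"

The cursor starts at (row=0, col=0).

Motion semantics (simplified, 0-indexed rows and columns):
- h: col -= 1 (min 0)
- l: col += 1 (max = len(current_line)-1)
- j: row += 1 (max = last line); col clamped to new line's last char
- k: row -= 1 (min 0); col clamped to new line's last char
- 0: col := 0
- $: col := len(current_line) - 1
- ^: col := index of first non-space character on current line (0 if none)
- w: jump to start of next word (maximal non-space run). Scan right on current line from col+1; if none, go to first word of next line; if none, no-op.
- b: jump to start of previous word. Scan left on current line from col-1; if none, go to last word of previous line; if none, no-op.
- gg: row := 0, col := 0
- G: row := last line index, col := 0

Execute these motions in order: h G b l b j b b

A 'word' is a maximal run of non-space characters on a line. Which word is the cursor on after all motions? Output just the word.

Answer: fish

Derivation:
After 1 (h): row=0 col=0 char='_'
After 2 (G): row=2 col=0 char='f'
After 3 (b): row=1 col=10 char='g'
After 4 (l): row=1 col=11 char='o'
After 5 (b): row=1 col=10 char='g'
After 6 (j): row=2 col=9 char='e'
After 7 (b): row=2 col=6 char='f'
After 8 (b): row=2 col=0 char='f'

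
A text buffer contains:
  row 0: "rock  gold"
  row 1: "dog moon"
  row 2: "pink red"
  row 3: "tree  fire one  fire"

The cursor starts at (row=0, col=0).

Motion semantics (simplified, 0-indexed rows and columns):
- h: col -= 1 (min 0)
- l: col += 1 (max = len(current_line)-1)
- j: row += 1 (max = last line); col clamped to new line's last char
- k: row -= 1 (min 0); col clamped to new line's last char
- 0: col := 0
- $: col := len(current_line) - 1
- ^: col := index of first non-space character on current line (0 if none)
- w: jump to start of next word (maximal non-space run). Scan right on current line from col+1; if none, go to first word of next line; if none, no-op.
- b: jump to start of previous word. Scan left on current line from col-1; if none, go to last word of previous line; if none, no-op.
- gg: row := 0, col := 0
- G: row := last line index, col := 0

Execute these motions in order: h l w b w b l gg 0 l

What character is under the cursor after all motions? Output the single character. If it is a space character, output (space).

After 1 (h): row=0 col=0 char='r'
After 2 (l): row=0 col=1 char='o'
After 3 (w): row=0 col=6 char='g'
After 4 (b): row=0 col=0 char='r'
After 5 (w): row=0 col=6 char='g'
After 6 (b): row=0 col=0 char='r'
After 7 (l): row=0 col=1 char='o'
After 8 (gg): row=0 col=0 char='r'
After 9 (0): row=0 col=0 char='r'
After 10 (l): row=0 col=1 char='o'

Answer: o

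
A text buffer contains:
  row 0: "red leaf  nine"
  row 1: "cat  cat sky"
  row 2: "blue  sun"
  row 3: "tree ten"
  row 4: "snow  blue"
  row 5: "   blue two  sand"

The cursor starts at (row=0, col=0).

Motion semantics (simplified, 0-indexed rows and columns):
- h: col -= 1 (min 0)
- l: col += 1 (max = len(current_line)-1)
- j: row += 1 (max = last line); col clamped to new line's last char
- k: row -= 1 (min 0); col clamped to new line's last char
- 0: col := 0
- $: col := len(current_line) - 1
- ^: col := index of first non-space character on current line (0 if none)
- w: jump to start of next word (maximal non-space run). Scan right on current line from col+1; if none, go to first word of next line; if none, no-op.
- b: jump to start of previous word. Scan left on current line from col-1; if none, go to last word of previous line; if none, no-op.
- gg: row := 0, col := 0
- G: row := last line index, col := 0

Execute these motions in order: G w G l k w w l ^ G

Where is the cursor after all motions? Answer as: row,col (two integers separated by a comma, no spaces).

Answer: 5,0

Derivation:
After 1 (G): row=5 col=0 char='_'
After 2 (w): row=5 col=3 char='b'
After 3 (G): row=5 col=0 char='_'
After 4 (l): row=5 col=1 char='_'
After 5 (k): row=4 col=1 char='n'
After 6 (w): row=4 col=6 char='b'
After 7 (w): row=5 col=3 char='b'
After 8 (l): row=5 col=4 char='l'
After 9 (^): row=5 col=3 char='b'
After 10 (G): row=5 col=0 char='_'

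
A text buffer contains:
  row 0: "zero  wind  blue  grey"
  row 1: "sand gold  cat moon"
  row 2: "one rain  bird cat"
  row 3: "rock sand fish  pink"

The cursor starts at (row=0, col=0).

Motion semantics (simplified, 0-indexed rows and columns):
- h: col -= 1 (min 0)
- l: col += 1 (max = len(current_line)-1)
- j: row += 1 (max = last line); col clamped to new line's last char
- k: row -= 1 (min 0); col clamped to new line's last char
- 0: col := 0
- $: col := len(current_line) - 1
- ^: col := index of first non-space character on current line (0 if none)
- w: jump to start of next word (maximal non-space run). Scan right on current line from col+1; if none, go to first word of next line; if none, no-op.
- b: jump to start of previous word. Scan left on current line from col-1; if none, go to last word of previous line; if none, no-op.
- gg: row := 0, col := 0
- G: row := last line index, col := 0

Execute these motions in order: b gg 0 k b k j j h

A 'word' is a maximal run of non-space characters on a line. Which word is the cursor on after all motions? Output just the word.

Answer: one

Derivation:
After 1 (b): row=0 col=0 char='z'
After 2 (gg): row=0 col=0 char='z'
After 3 (0): row=0 col=0 char='z'
After 4 (k): row=0 col=0 char='z'
After 5 (b): row=0 col=0 char='z'
After 6 (k): row=0 col=0 char='z'
After 7 (j): row=1 col=0 char='s'
After 8 (j): row=2 col=0 char='o'
After 9 (h): row=2 col=0 char='o'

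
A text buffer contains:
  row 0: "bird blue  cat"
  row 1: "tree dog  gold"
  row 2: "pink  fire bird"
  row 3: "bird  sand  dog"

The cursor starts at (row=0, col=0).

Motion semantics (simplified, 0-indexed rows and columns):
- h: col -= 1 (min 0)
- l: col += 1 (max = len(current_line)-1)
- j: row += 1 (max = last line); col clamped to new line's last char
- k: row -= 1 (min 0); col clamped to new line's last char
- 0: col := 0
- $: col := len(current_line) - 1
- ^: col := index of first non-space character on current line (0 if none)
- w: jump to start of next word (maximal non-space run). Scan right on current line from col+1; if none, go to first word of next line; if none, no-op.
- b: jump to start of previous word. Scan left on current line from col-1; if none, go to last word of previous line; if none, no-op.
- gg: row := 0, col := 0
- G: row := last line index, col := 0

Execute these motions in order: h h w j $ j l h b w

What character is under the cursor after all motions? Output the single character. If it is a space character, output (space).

Answer: b

Derivation:
After 1 (h): row=0 col=0 char='b'
After 2 (h): row=0 col=0 char='b'
After 3 (w): row=0 col=5 char='b'
After 4 (j): row=1 col=5 char='d'
After 5 ($): row=1 col=13 char='d'
After 6 (j): row=2 col=13 char='r'
After 7 (l): row=2 col=14 char='d'
After 8 (h): row=2 col=13 char='r'
After 9 (b): row=2 col=11 char='b'
After 10 (w): row=3 col=0 char='b'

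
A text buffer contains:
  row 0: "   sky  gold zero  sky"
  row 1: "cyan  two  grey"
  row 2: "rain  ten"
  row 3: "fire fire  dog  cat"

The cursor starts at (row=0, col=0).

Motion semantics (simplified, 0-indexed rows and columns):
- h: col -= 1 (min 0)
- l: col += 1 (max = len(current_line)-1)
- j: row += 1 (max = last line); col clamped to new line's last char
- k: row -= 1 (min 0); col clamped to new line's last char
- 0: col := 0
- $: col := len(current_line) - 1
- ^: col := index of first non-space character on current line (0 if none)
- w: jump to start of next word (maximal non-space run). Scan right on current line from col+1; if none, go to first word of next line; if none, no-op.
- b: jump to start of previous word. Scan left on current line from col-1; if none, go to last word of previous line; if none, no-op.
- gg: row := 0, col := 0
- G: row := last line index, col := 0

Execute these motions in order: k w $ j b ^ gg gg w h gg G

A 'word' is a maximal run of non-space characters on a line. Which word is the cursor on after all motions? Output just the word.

After 1 (k): row=0 col=0 char='_'
After 2 (w): row=0 col=3 char='s'
After 3 ($): row=0 col=21 char='y'
After 4 (j): row=1 col=14 char='y'
After 5 (b): row=1 col=11 char='g'
After 6 (^): row=1 col=0 char='c'
After 7 (gg): row=0 col=0 char='_'
After 8 (gg): row=0 col=0 char='_'
After 9 (w): row=0 col=3 char='s'
After 10 (h): row=0 col=2 char='_'
After 11 (gg): row=0 col=0 char='_'
After 12 (G): row=3 col=0 char='f'

Answer: fire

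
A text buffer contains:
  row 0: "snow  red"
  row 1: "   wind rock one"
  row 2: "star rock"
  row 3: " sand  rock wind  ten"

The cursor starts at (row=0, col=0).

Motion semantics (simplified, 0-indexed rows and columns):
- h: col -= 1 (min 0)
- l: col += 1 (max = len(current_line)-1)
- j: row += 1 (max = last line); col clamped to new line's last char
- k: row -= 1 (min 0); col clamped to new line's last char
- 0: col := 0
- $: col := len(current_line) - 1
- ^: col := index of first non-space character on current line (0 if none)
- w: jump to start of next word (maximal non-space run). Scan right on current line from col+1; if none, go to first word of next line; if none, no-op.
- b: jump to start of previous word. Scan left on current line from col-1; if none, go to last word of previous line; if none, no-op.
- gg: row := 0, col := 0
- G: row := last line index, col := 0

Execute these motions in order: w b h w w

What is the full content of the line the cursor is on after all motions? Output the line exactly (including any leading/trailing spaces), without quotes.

Answer:    wind rock one

Derivation:
After 1 (w): row=0 col=6 char='r'
After 2 (b): row=0 col=0 char='s'
After 3 (h): row=0 col=0 char='s'
After 4 (w): row=0 col=6 char='r'
After 5 (w): row=1 col=3 char='w'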